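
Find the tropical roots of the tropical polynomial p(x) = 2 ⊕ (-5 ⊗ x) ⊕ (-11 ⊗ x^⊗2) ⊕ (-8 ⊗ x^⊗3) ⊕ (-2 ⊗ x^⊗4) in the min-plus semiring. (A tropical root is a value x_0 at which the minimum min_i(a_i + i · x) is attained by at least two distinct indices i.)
Roots: {-6, -3, 6, 7}

Each tropical root is a break point of the lower envelope of the lines y = a_i + i · x (there are 5 lines, with slopes 0, 1, ..., 4). Only the lines that attain the minimum somewhere contribute to roots; other lines are dominated. Here the surviving (envelope) indices are i = 4, i = 3, i = 2, i = 1, i = 0.
Intersections between consecutive envelope lines give the roots: for adjacent envelope indices i < j the intersection is x = (a_i − a_j) / (j − i). Reading off the sorted break points: {-6, -3, 6, 7}.
Verification: at each break x_0, at least two indices attain the minimum of min_i(a_i + i · x_0).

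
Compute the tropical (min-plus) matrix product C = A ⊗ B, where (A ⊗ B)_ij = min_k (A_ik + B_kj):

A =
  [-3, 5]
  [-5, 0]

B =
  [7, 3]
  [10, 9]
A ⊗ B =
  [4, 0]
  [2, -2]

Apply the min-plus product entry-by-entry:
  C[0][0] = min over k of (A[0][0] + B[0][0] = -3 + 7 = 4, A[0][1] + B[1][0] = 5 + 10 = 15) = 4 (attained at k = 0)
  C[0][1] = min over k of (A[0][0] + B[0][1] = -3 + 3 = 0, A[0][1] + B[1][1] = 5 + 9 = 14) = 0 (attained at k = 0)
  C[1][0] = min over k of (A[1][0] + B[0][0] = -5 + 7 = 2, A[1][1] + B[1][0] = 0 + 10 = 10) = 2 (attained at k = 0)
  C[1][1] = min over k of (A[1][0] + B[0][1] = -5 + 3 = -2, A[1][1] + B[1][1] = 0 + 9 = 9) = -2 (attained at k = 0)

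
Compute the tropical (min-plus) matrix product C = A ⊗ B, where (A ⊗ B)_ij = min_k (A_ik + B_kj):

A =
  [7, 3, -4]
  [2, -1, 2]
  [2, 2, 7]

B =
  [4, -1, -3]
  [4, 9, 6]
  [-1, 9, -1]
A ⊗ B =
  [-5, 5, -5]
  [1, 1, -1]
  [6, 1, -1]

Apply the min-plus product entry-by-entry:
  C[0][0] = min over k of (A[0][0] + B[0][0] = 7 + 4 = 11, A[0][1] + B[1][0] = 3 + 4 = 7, A[0][2] + B[2][0] = -4 + -1 = -5) = -5 (attained at k = 2)
  C[0][1] = min over k of (A[0][0] + B[0][1] = 7 + -1 = 6, A[0][1] + B[1][1] = 3 + 9 = 12, A[0][2] + B[2][1] = -4 + 9 = 5) = 5 (attained at k = 2)
  C[0][2] = min over k of (A[0][0] + B[0][2] = 7 + -3 = 4, A[0][1] + B[1][2] = 3 + 6 = 9, A[0][2] + B[2][2] = -4 + -1 = -5) = -5 (attained at k = 2)
  C[1][0] = min over k of (A[1][0] + B[0][0] = 2 + 4 = 6, A[1][1] + B[1][0] = -1 + 4 = 3, A[1][2] + B[2][0] = 2 + -1 = 1) = 1 (attained at k = 2)
  C[1][1] = min over k of (A[1][0] + B[0][1] = 2 + -1 = 1, A[1][1] + B[1][1] = -1 + 9 = 8, A[1][2] + B[2][1] = 2 + 9 = 11) = 1 (attained at k = 0)
  C[1][2] = min over k of (A[1][0] + B[0][2] = 2 + -3 = -1, A[1][1] + B[1][2] = -1 + 6 = 5, A[1][2] + B[2][2] = 2 + -1 = 1) = -1 (attained at k = 0)
  C[2][0] = min over k of (A[2][0] + B[0][0] = 2 + 4 = 6, A[2][1] + B[1][0] = 2 + 4 = 6, A[2][2] + B[2][0] = 7 + -1 = 6) = 6 (attained at k = 0)
  C[2][1] = min over k of (A[2][0] + B[0][1] = 2 + -1 = 1, A[2][1] + B[1][1] = 2 + 9 = 11, A[2][2] + B[2][1] = 7 + 9 = 16) = 1 (attained at k = 0)
  C[2][2] = min over k of (A[2][0] + B[0][2] = 2 + -3 = -1, A[2][1] + B[1][2] = 2 + 6 = 8, A[2][2] + B[2][2] = 7 + -1 = 6) = -1 (attained at k = 0)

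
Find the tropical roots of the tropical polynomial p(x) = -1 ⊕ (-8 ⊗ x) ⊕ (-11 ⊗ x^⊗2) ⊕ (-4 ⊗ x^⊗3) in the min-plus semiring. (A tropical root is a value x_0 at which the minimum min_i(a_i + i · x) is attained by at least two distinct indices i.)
Roots: {-7, 3, 7}

Each tropical root is a break point of the lower envelope of the lines y = a_i + i · x (there are 4 lines, with slopes 0, 1, ..., 3). Only the lines that attain the minimum somewhere contribute to roots; other lines are dominated. Here the surviving (envelope) indices are i = 3, i = 2, i = 1, i = 0.
Intersections between consecutive envelope lines give the roots: for adjacent envelope indices i < j the intersection is x = (a_i − a_j) / (j − i). Reading off the sorted break points: {-7, 3, 7}.
Verification: at each break x_0, at least two indices attain the minimum of min_i(a_i + i · x_0).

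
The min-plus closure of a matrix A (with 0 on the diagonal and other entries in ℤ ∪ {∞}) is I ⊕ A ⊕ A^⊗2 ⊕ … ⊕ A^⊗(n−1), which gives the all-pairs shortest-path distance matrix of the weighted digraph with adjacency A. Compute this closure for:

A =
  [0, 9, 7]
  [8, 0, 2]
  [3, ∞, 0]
Closure =
  [0, 9, 7]
  [5, 0, 2]
  [3, 12, 0]

This is the Floyd-Warshall all-pairs shortest-path computation. For each intermediate vertex k = 0, 1, …, 2, update dist[i][j] ← min(dist[i][j], dist[i][k] + dist[k][j]). The final matrix gives, for each (i, j), the minimum total weight of any directed path from i to j (possibly empty when i = j).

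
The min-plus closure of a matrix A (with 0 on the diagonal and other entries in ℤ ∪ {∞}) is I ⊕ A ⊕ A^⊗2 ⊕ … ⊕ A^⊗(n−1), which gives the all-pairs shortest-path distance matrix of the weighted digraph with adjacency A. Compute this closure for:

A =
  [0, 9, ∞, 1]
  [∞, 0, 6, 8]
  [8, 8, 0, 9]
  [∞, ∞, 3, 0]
Closure =
  [0, 9, 4, 1]
  [14, 0, 6, 8]
  [8, 8, 0, 9]
  [11, 11, 3, 0]

This is the Floyd-Warshall all-pairs shortest-path computation. For each intermediate vertex k = 0, 1, …, 3, update dist[i][j] ← min(dist[i][j], dist[i][k] + dist[k][j]). The final matrix gives, for each (i, j), the minimum total weight of any directed path from i to j (possibly empty when i = j).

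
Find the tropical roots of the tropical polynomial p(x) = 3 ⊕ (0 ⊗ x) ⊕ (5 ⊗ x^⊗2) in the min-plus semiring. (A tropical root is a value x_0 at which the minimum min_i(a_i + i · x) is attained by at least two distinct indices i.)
Roots: {-5, 3}

Each tropical root is a break point of the lower envelope of the lines y = a_i + i · x (there are 3 lines, with slopes 0, 1, ..., 2). Only the lines that attain the minimum somewhere contribute to roots; other lines are dominated. Here the surviving (envelope) indices are i = 2, i = 1, i = 0.
Intersections between consecutive envelope lines give the roots: for adjacent envelope indices i < j the intersection is x = (a_i − a_j) / (j − i). Reading off the sorted break points: {-5, 3}.
Verification: at each break x_0, at least two indices attain the minimum of min_i(a_i + i · x_0).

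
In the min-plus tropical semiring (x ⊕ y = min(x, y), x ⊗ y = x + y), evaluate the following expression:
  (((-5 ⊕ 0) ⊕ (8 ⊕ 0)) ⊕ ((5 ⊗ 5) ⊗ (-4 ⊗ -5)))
(((-5 ⊕ 0) ⊕ (8 ⊕ 0)) ⊕ ((5 ⊗ 5) ⊗ (-4 ⊗ -5))) = -5

Expand innermost to outermost. Recall ⊕ takes the minimum of its arguments and ⊗ takes their sum. Working out the expression (((-5 ⊕ 0) ⊕ (8 ⊕ 0)) ⊕ ((5 ⊗ 5) ⊗ (-4 ⊗ -5))) gives -5.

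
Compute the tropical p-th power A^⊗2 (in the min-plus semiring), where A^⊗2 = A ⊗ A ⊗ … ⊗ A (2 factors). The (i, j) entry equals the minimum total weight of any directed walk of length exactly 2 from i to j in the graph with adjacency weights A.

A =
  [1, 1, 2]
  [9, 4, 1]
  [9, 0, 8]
A^⊗2 =
  [2, 2, 2]
  [10, 1, 5]
  [9, 4, 1]

Each entry (A^⊗2)_ij equals the minimum over all length-2 walks i = v_0 → v_1 → … → v_2 = j of Σ_t A[v_t][v_{t+1}]. For example, for (i, j) = (0, 2) we minimise over 3 possible intermediate vertex sequences; the minimum is 2, attained along the walk 0 → 1 → 2.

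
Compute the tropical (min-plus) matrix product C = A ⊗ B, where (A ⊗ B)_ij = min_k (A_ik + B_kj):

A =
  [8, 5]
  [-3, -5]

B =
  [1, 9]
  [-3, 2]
A ⊗ B =
  [2, 7]
  [-8, -3]

Apply the min-plus product entry-by-entry:
  C[0][0] = min over k of (A[0][0] + B[0][0] = 8 + 1 = 9, A[0][1] + B[1][0] = 5 + -3 = 2) = 2 (attained at k = 1)
  C[0][1] = min over k of (A[0][0] + B[0][1] = 8 + 9 = 17, A[0][1] + B[1][1] = 5 + 2 = 7) = 7 (attained at k = 1)
  C[1][0] = min over k of (A[1][0] + B[0][0] = -3 + 1 = -2, A[1][1] + B[1][0] = -5 + -3 = -8) = -8 (attained at k = 1)
  C[1][1] = min over k of (A[1][0] + B[0][1] = -3 + 9 = 6, A[1][1] + B[1][1] = -5 + 2 = -3) = -3 (attained at k = 1)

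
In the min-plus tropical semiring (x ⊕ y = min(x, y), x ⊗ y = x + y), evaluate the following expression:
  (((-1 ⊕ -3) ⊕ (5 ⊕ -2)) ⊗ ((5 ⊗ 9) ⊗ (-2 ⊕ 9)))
(((-1 ⊕ -3) ⊕ (5 ⊕ -2)) ⊗ ((5 ⊗ 9) ⊗ (-2 ⊕ 9))) = 9

Expand innermost to outermost. Recall ⊕ takes the minimum of its arguments and ⊗ takes their sum. Working out the expression (((-1 ⊕ -3) ⊕ (5 ⊕ -2)) ⊗ ((5 ⊗ 9) ⊗ (-2 ⊕ 9))) gives 9.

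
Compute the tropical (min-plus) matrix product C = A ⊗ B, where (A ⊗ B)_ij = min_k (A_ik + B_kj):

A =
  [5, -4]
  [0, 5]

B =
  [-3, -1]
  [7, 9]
A ⊗ B =
  [2, 4]
  [-3, -1]

Apply the min-plus product entry-by-entry:
  C[0][0] = min over k of (A[0][0] + B[0][0] = 5 + -3 = 2, A[0][1] + B[1][0] = -4 + 7 = 3) = 2 (attained at k = 0)
  C[0][1] = min over k of (A[0][0] + B[0][1] = 5 + -1 = 4, A[0][1] + B[1][1] = -4 + 9 = 5) = 4 (attained at k = 0)
  C[1][0] = min over k of (A[1][0] + B[0][0] = 0 + -3 = -3, A[1][1] + B[1][0] = 5 + 7 = 12) = -3 (attained at k = 0)
  C[1][1] = min over k of (A[1][0] + B[0][1] = 0 + -1 = -1, A[1][1] + B[1][1] = 5 + 9 = 14) = -1 (attained at k = 0)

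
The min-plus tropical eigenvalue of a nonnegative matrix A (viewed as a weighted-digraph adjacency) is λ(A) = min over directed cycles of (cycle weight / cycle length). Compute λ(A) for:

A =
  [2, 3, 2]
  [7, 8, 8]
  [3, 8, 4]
λ(A) = 2

Enumerate directed cycles and compute their means (weight / length). Sample:
  cycle 0 → 0: weight = 2, length = 1, mean = 2/1 ≈ 2.000
  cycle 1 → 1: weight = 8, length = 1, mean = 8/1 ≈ 8.000
  cycle 2 → 2: weight = 4, length = 1, mean = 4/1 ≈ 4.000
  cycle 0 → 1 → 0: weight = 10, length = 2, mean = 10/2 ≈ 5.000
  cycle 0 → 2 → 0: weight = 5, length = 2, mean = 5/2 ≈ 2.500
  cycle 1 → 0 → 1: weight = 10, length = 2, mean = 10/2 ≈ 5.000
Minimum mean = 2.000, attained e.g. along the cycle 0 → 0 with weight 2 and length 1. So λ(A) = 2/1 = 2.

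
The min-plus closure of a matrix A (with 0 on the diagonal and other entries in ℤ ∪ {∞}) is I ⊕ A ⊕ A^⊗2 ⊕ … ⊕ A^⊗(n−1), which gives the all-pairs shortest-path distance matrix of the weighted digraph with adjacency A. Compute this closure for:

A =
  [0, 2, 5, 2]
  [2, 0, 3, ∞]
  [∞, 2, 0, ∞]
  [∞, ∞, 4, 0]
Closure =
  [0, 2, 5, 2]
  [2, 0, 3, 4]
  [4, 2, 0, 6]
  [8, 6, 4, 0]

This is the Floyd-Warshall all-pairs shortest-path computation. For each intermediate vertex k = 0, 1, …, 3, update dist[i][j] ← min(dist[i][j], dist[i][k] + dist[k][j]). The final matrix gives, for each (i, j), the minimum total weight of any directed path from i to j (possibly empty when i = j).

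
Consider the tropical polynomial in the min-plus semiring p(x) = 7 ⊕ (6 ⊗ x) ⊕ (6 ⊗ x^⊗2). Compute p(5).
p(5) = 7

A tropical monomial a ⊗ x^⊗i evaluates to a + i · x. Evaluating each term at x = 5:
  Term 0 contributes 7 + 0 · 5 = 7
  Term 1 contributes 6 + 1 · 5 = 11
  Term 2 contributes 6 + 2 · 5 = 16
p(5) = ⊕ of these = min[7, 11, 16] = 7.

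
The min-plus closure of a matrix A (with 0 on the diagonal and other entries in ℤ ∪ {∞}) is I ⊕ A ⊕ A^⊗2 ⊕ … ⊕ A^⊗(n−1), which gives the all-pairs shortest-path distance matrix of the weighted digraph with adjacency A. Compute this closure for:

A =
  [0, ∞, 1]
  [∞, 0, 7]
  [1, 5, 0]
Closure =
  [0, 6, 1]
  [8, 0, 7]
  [1, 5, 0]

This is the Floyd-Warshall all-pairs shortest-path computation. For each intermediate vertex k = 0, 1, …, 2, update dist[i][j] ← min(dist[i][j], dist[i][k] + dist[k][j]). The final matrix gives, for each (i, j), the minimum total weight of any directed path from i to j (possibly empty when i = j).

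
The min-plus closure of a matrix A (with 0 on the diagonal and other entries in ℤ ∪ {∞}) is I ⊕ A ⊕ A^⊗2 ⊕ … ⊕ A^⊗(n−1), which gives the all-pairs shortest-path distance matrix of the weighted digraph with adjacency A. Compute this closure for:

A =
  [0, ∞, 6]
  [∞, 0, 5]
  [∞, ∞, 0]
Closure =
  [0, ∞, 6]
  [∞, 0, 5]
  [∞, ∞, 0]

This is the Floyd-Warshall all-pairs shortest-path computation. For each intermediate vertex k = 0, 1, …, 2, update dist[i][j] ← min(dist[i][j], dist[i][k] + dist[k][j]). The final matrix gives, for each (i, j), the minimum total weight of any directed path from i to j (possibly empty when i = j).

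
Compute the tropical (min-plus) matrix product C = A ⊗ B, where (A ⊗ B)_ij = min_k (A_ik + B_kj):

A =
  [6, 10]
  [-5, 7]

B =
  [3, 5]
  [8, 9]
A ⊗ B =
  [9, 11]
  [-2, 0]

Apply the min-plus product entry-by-entry:
  C[0][0] = min over k of (A[0][0] + B[0][0] = 6 + 3 = 9, A[0][1] + B[1][0] = 10 + 8 = 18) = 9 (attained at k = 0)
  C[0][1] = min over k of (A[0][0] + B[0][1] = 6 + 5 = 11, A[0][1] + B[1][1] = 10 + 9 = 19) = 11 (attained at k = 0)
  C[1][0] = min over k of (A[1][0] + B[0][0] = -5 + 3 = -2, A[1][1] + B[1][0] = 7 + 8 = 15) = -2 (attained at k = 0)
  C[1][1] = min over k of (A[1][0] + B[0][1] = -5 + 5 = 0, A[1][1] + B[1][1] = 7 + 9 = 16) = 0 (attained at k = 0)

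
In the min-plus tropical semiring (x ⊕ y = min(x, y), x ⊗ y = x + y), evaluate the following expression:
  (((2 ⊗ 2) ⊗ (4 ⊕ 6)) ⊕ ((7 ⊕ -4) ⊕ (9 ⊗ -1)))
(((2 ⊗ 2) ⊗ (4 ⊕ 6)) ⊕ ((7 ⊕ -4) ⊕ (9 ⊗ -1))) = -4

Expand innermost to outermost. Recall ⊕ takes the minimum of its arguments and ⊗ takes their sum. Working out the expression (((2 ⊗ 2) ⊗ (4 ⊕ 6)) ⊕ ((7 ⊕ -4) ⊕ (9 ⊗ -1))) gives -4.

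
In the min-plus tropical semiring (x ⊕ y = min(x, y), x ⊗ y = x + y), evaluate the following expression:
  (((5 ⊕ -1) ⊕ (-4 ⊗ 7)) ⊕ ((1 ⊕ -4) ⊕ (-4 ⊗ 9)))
(((5 ⊕ -1) ⊕ (-4 ⊗ 7)) ⊕ ((1 ⊕ -4) ⊕ (-4 ⊗ 9))) = -4

Expand innermost to outermost. Recall ⊕ takes the minimum of its arguments and ⊗ takes their sum. Working out the expression (((5 ⊕ -1) ⊕ (-4 ⊗ 7)) ⊕ ((1 ⊕ -4) ⊕ (-4 ⊗ 9))) gives -4.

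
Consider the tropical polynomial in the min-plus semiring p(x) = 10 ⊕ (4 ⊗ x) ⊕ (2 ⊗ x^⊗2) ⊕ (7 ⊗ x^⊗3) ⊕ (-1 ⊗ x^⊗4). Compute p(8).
p(8) = 10

A tropical monomial a ⊗ x^⊗i evaluates to a + i · x. Evaluating each term at x = 8:
  Term 0 contributes 10 + 0 · 8 = 10
  Term 1 contributes 4 + 1 · 8 = 12
  Term 2 contributes 2 + 2 · 8 = 18
  Term 3 contributes 7 + 3 · 8 = 31
  Term 4 contributes -1 + 4 · 8 = 31
p(8) = ⊕ of these = min[10, 12, 18, 31, 31] = 10.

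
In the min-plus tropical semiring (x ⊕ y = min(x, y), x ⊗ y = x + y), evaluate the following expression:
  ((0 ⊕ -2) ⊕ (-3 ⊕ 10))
((0 ⊕ -2) ⊕ (-3 ⊕ 10)) = -3

Expand innermost to outermost. Recall ⊕ takes the minimum of its arguments and ⊗ takes their sum. Working out the expression ((0 ⊕ -2) ⊕ (-3 ⊕ 10)) gives -3.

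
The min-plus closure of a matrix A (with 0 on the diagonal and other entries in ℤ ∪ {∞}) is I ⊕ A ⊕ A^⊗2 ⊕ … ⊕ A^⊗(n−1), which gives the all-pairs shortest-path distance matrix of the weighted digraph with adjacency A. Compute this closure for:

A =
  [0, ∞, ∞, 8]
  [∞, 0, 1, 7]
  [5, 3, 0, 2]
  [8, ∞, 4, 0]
Closure =
  [0, 15, 12, 8]
  [6, 0, 1, 3]
  [5, 3, 0, 2]
  [8, 7, 4, 0]

This is the Floyd-Warshall all-pairs shortest-path computation. For each intermediate vertex k = 0, 1, …, 3, update dist[i][j] ← min(dist[i][j], dist[i][k] + dist[k][j]). The final matrix gives, for each (i, j), the minimum total weight of any directed path from i to j (possibly empty when i = j).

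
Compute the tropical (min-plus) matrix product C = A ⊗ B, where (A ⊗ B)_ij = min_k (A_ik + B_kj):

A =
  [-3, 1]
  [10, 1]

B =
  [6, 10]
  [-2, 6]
A ⊗ B =
  [-1, 7]
  [-1, 7]

Apply the min-plus product entry-by-entry:
  C[0][0] = min over k of (A[0][0] + B[0][0] = -3 + 6 = 3, A[0][1] + B[1][0] = 1 + -2 = -1) = -1 (attained at k = 1)
  C[0][1] = min over k of (A[0][0] + B[0][1] = -3 + 10 = 7, A[0][1] + B[1][1] = 1 + 6 = 7) = 7 (attained at k = 0)
  C[1][0] = min over k of (A[1][0] + B[0][0] = 10 + 6 = 16, A[1][1] + B[1][0] = 1 + -2 = -1) = -1 (attained at k = 1)
  C[1][1] = min over k of (A[1][0] + B[0][1] = 10 + 10 = 20, A[1][1] + B[1][1] = 1 + 6 = 7) = 7 (attained at k = 1)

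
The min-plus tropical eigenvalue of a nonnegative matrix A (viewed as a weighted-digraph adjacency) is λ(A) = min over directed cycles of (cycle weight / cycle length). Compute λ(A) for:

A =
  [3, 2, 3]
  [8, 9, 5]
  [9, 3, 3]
λ(A) = 3

Enumerate directed cycles and compute their means (weight / length). Sample:
  cycle 0 → 0: weight = 3, length = 1, mean = 3/1 ≈ 3.000
  cycle 1 → 1: weight = 9, length = 1, mean = 9/1 ≈ 9.000
  cycle 2 → 2: weight = 3, length = 1, mean = 3/1 ≈ 3.000
  cycle 0 → 1 → 0: weight = 10, length = 2, mean = 10/2 ≈ 5.000
  cycle 0 → 2 → 0: weight = 12, length = 2, mean = 12/2 ≈ 6.000
  cycle 1 → 0 → 1: weight = 10, length = 2, mean = 10/2 ≈ 5.000
Minimum mean = 3.000, attained e.g. along the cycle 0 → 0 with weight 3 and length 1. So λ(A) = 3/1 = 3.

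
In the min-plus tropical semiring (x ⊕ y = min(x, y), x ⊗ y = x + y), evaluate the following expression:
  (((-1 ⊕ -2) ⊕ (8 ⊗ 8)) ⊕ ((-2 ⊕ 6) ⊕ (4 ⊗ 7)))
(((-1 ⊕ -2) ⊕ (8 ⊗ 8)) ⊕ ((-2 ⊕ 6) ⊕ (4 ⊗ 7))) = -2

Expand innermost to outermost. Recall ⊕ takes the minimum of its arguments and ⊗ takes their sum. Working out the expression (((-1 ⊕ -2) ⊕ (8 ⊗ 8)) ⊕ ((-2 ⊕ 6) ⊕ (4 ⊗ 7))) gives -2.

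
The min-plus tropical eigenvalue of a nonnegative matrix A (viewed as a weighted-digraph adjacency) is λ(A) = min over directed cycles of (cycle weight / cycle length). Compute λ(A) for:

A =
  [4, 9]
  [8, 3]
λ(A) = 3

Enumerate directed cycles and compute their means (weight / length). Sample:
  cycle 0 → 0: weight = 4, length = 1, mean = 4/1 ≈ 4.000
  cycle 1 → 1: weight = 3, length = 1, mean = 3/1 ≈ 3.000
  cycle 0 → 1 → 0: weight = 17, length = 2, mean = 17/2 ≈ 8.500
  cycle 1 → 0 → 1: weight = 17, length = 2, mean = 17/2 ≈ 8.500
Minimum mean = 3.000, attained e.g. along the cycle 1 → 1 with weight 3 and length 1. So λ(A) = 3/1 = 3.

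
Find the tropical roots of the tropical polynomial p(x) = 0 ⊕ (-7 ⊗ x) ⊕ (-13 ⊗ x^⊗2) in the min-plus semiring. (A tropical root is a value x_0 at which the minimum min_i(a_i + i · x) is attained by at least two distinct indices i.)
Roots: {6, 7}

Each tropical root is a break point of the lower envelope of the lines y = a_i + i · x (there are 3 lines, with slopes 0, 1, ..., 2). Only the lines that attain the minimum somewhere contribute to roots; other lines are dominated. Here the surviving (envelope) indices are i = 2, i = 1, i = 0.
Intersections between consecutive envelope lines give the roots: for adjacent envelope indices i < j the intersection is x = (a_i − a_j) / (j − i). Reading off the sorted break points: {6, 7}.
Verification: at each break x_0, at least two indices attain the minimum of min_i(a_i + i · x_0).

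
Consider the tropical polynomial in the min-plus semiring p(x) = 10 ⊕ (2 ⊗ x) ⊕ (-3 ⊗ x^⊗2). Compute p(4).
p(4) = 5

A tropical monomial a ⊗ x^⊗i evaluates to a + i · x. Evaluating each term at x = 4:
  Term 0 contributes 10 + 0 · 4 = 10
  Term 1 contributes 2 + 1 · 4 = 6
  Term 2 contributes -3 + 2 · 4 = 5
p(4) = ⊕ of these = min[10, 6, 5] = 5.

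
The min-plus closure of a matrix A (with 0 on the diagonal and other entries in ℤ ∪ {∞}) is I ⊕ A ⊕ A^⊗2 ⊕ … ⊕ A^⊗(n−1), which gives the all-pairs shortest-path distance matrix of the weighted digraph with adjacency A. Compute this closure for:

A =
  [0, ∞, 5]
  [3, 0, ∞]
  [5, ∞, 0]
Closure =
  [0, ∞, 5]
  [3, 0, 8]
  [5, ∞, 0]

This is the Floyd-Warshall all-pairs shortest-path computation. For each intermediate vertex k = 0, 1, …, 2, update dist[i][j] ← min(dist[i][j], dist[i][k] + dist[k][j]). The final matrix gives, for each (i, j), the minimum total weight of any directed path from i to j (possibly empty when i = j).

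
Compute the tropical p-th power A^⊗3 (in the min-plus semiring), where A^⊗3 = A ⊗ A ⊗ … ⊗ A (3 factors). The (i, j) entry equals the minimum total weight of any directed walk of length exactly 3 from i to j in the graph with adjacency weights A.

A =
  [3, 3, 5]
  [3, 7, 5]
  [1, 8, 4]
A^⊗3 =
  [9, 9, 11]
  [9, 9, 11]
  [7, 7, 9]

Each entry (A^⊗3)_ij equals the minimum over all length-3 walks i = v_0 → v_1 → … → v_3 = j of Σ_t A[v_t][v_{t+1}]. For example, for (i, j) = (0, 2) we minimise over 9 possible intermediate vertex sequences; the minimum is 11, attained along the walk 0 → 0 → 0 → 2.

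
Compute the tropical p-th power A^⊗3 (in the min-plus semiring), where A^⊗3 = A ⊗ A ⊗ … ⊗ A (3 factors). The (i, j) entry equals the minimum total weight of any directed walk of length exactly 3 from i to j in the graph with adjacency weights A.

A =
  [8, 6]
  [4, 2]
A^⊗3 =
  [12, 10]
  [8, 6]

Each entry (A^⊗3)_ij equals the minimum over all length-3 walks i = v_0 → v_1 → … → v_3 = j of Σ_t A[v_t][v_{t+1}]. For example, for (i, j) = (0, 1) we minimise over 4 possible intermediate vertex sequences; the minimum is 10, attained along the walk 0 → 1 → 1 → 1.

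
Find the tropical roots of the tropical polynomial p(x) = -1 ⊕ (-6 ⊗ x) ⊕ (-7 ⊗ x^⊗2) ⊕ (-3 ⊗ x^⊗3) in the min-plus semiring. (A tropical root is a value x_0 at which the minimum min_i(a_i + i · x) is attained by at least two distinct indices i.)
Roots: {-4, 1, 5}

Each tropical root is a break point of the lower envelope of the lines y = a_i + i · x (there are 4 lines, with slopes 0, 1, ..., 3). Only the lines that attain the minimum somewhere contribute to roots; other lines are dominated. Here the surviving (envelope) indices are i = 3, i = 2, i = 1, i = 0.
Intersections between consecutive envelope lines give the roots: for adjacent envelope indices i < j the intersection is x = (a_i − a_j) / (j − i). Reading off the sorted break points: {-4, 1, 5}.
Verification: at each break x_0, at least two indices attain the minimum of min_i(a_i + i · x_0).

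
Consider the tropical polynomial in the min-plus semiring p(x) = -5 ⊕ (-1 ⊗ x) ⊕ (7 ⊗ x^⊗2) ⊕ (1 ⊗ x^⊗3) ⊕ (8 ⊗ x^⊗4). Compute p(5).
p(5) = -5

A tropical monomial a ⊗ x^⊗i evaluates to a + i · x. Evaluating each term at x = 5:
  Term 0 contributes -5 + 0 · 5 = -5
  Term 1 contributes -1 + 1 · 5 = 4
  Term 2 contributes 7 + 2 · 5 = 17
  Term 3 contributes 1 + 3 · 5 = 16
  Term 4 contributes 8 + 4 · 5 = 28
p(5) = ⊕ of these = min[-5, 4, 17, 16, 28] = -5.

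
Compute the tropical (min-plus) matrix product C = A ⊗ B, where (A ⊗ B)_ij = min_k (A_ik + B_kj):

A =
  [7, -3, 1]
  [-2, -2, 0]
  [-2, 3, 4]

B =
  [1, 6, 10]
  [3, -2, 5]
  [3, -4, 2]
A ⊗ B =
  [0, -5, 2]
  [-1, -4, 2]
  [-1, 0, 6]

Apply the min-plus product entry-by-entry:
  C[0][0] = min over k of (A[0][0] + B[0][0] = 7 + 1 = 8, A[0][1] + B[1][0] = -3 + 3 = 0, A[0][2] + B[2][0] = 1 + 3 = 4) = 0 (attained at k = 1)
  C[0][1] = min over k of (A[0][0] + B[0][1] = 7 + 6 = 13, A[0][1] + B[1][1] = -3 + -2 = -5, A[0][2] + B[2][1] = 1 + -4 = -3) = -5 (attained at k = 1)
  C[0][2] = min over k of (A[0][0] + B[0][2] = 7 + 10 = 17, A[0][1] + B[1][2] = -3 + 5 = 2, A[0][2] + B[2][2] = 1 + 2 = 3) = 2 (attained at k = 1)
  C[1][0] = min over k of (A[1][0] + B[0][0] = -2 + 1 = -1, A[1][1] + B[1][0] = -2 + 3 = 1, A[1][2] + B[2][0] = 0 + 3 = 3) = -1 (attained at k = 0)
  C[1][1] = min over k of (A[1][0] + B[0][1] = -2 + 6 = 4, A[1][1] + B[1][1] = -2 + -2 = -4, A[1][2] + B[2][1] = 0 + -4 = -4) = -4 (attained at k = 1)
  C[1][2] = min over k of (A[1][0] + B[0][2] = -2 + 10 = 8, A[1][1] + B[1][2] = -2 + 5 = 3, A[1][2] + B[2][2] = 0 + 2 = 2) = 2 (attained at k = 2)
  C[2][0] = min over k of (A[2][0] + B[0][0] = -2 + 1 = -1, A[2][1] + B[1][0] = 3 + 3 = 6, A[2][2] + B[2][0] = 4 + 3 = 7) = -1 (attained at k = 0)
  C[2][1] = min over k of (A[2][0] + B[0][1] = -2 + 6 = 4, A[2][1] + B[1][1] = 3 + -2 = 1, A[2][2] + B[2][1] = 4 + -4 = 0) = 0 (attained at k = 2)
  C[2][2] = min over k of (A[2][0] + B[0][2] = -2 + 10 = 8, A[2][1] + B[1][2] = 3 + 5 = 8, A[2][2] + B[2][2] = 4 + 2 = 6) = 6 (attained at k = 2)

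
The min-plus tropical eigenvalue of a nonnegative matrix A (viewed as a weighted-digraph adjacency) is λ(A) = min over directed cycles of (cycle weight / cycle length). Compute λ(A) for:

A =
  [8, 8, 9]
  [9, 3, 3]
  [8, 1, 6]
λ(A) = 2

Enumerate directed cycles and compute their means (weight / length). Sample:
  cycle 0 → 0: weight = 8, length = 1, mean = 8/1 ≈ 8.000
  cycle 1 → 1: weight = 3, length = 1, mean = 3/1 ≈ 3.000
  cycle 2 → 2: weight = 6, length = 1, mean = 6/1 ≈ 6.000
  cycle 0 → 1 → 0: weight = 17, length = 2, mean = 17/2 ≈ 8.500
  cycle 0 → 2 → 0: weight = 17, length = 2, mean = 17/2 ≈ 8.500
  cycle 1 → 0 → 1: weight = 17, length = 2, mean = 17/2 ≈ 8.500
Minimum mean = 2.000, attained e.g. along the cycle 1 → 2 → 1 with weight 4 and length 2. So λ(A) = 4/2 = 2.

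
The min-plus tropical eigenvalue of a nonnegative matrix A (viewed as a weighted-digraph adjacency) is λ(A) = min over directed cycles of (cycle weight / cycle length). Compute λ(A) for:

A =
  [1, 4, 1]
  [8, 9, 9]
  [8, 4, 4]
λ(A) = 1

Enumerate directed cycles and compute their means (weight / length). Sample:
  cycle 0 → 0: weight = 1, length = 1, mean = 1/1 ≈ 1.000
  cycle 1 → 1: weight = 9, length = 1, mean = 9/1 ≈ 9.000
  cycle 2 → 2: weight = 4, length = 1, mean = 4/1 ≈ 4.000
  cycle 0 → 1 → 0: weight = 12, length = 2, mean = 12/2 ≈ 6.000
  cycle 0 → 2 → 0: weight = 9, length = 2, mean = 9/2 ≈ 4.500
  cycle 1 → 0 → 1: weight = 12, length = 2, mean = 12/2 ≈ 6.000
Minimum mean = 1.000, attained e.g. along the cycle 0 → 0 with weight 1 and length 1. So λ(A) = 1/1 = 1.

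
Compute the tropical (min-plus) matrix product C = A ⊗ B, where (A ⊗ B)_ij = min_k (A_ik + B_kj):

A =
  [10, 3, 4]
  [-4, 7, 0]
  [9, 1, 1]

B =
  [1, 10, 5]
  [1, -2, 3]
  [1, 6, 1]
A ⊗ B =
  [4, 1, 5]
  [-3, 5, 1]
  [2, -1, 2]

Apply the min-plus product entry-by-entry:
  C[0][0] = min over k of (A[0][0] + B[0][0] = 10 + 1 = 11, A[0][1] + B[1][0] = 3 + 1 = 4, A[0][2] + B[2][0] = 4 + 1 = 5) = 4 (attained at k = 1)
  C[0][1] = min over k of (A[0][0] + B[0][1] = 10 + 10 = 20, A[0][1] + B[1][1] = 3 + -2 = 1, A[0][2] + B[2][1] = 4 + 6 = 10) = 1 (attained at k = 1)
  C[0][2] = min over k of (A[0][0] + B[0][2] = 10 + 5 = 15, A[0][1] + B[1][2] = 3 + 3 = 6, A[0][2] + B[2][2] = 4 + 1 = 5) = 5 (attained at k = 2)
  C[1][0] = min over k of (A[1][0] + B[0][0] = -4 + 1 = -3, A[1][1] + B[1][0] = 7 + 1 = 8, A[1][2] + B[2][0] = 0 + 1 = 1) = -3 (attained at k = 0)
  C[1][1] = min over k of (A[1][0] + B[0][1] = -4 + 10 = 6, A[1][1] + B[1][1] = 7 + -2 = 5, A[1][2] + B[2][1] = 0 + 6 = 6) = 5 (attained at k = 1)
  C[1][2] = min over k of (A[1][0] + B[0][2] = -4 + 5 = 1, A[1][1] + B[1][2] = 7 + 3 = 10, A[1][2] + B[2][2] = 0 + 1 = 1) = 1 (attained at k = 0)
  C[2][0] = min over k of (A[2][0] + B[0][0] = 9 + 1 = 10, A[2][1] + B[1][0] = 1 + 1 = 2, A[2][2] + B[2][0] = 1 + 1 = 2) = 2 (attained at k = 1)
  C[2][1] = min over k of (A[2][0] + B[0][1] = 9 + 10 = 19, A[2][1] + B[1][1] = 1 + -2 = -1, A[2][2] + B[2][1] = 1 + 6 = 7) = -1 (attained at k = 1)
  C[2][2] = min over k of (A[2][0] + B[0][2] = 9 + 5 = 14, A[2][1] + B[1][2] = 1 + 3 = 4, A[2][2] + B[2][2] = 1 + 1 = 2) = 2 (attained at k = 2)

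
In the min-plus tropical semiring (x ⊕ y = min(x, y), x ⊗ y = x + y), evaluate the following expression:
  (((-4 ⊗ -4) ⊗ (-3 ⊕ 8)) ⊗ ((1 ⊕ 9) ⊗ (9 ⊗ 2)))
(((-4 ⊗ -4) ⊗ (-3 ⊕ 8)) ⊗ ((1 ⊕ 9) ⊗ (9 ⊗ 2))) = 1

Expand innermost to outermost. Recall ⊕ takes the minimum of its arguments and ⊗ takes their sum. Working out the expression (((-4 ⊗ -4) ⊗ (-3 ⊕ 8)) ⊗ ((1 ⊕ 9) ⊗ (9 ⊗ 2))) gives 1.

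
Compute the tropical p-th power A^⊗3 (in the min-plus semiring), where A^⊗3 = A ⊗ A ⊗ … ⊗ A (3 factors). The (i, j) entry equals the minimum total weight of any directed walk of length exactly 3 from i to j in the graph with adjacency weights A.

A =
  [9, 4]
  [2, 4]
A^⊗3 =
  [10, 10]
  [8, 10]

Each entry (A^⊗3)_ij equals the minimum over all length-3 walks i = v_0 → v_1 → … → v_3 = j of Σ_t A[v_t][v_{t+1}]. For example, for (i, j) = (0, 1) we minimise over 4 possible intermediate vertex sequences; the minimum is 10, attained along the walk 0 → 1 → 0 → 1.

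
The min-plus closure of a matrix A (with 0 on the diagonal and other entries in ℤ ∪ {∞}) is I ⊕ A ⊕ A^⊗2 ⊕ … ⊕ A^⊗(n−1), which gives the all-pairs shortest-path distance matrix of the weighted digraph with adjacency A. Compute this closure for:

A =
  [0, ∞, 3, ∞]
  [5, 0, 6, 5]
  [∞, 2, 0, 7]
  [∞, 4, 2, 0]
Closure =
  [0, 5, 3, 10]
  [5, 0, 6, 5]
  [7, 2, 0, 7]
  [9, 4, 2, 0]

This is the Floyd-Warshall all-pairs shortest-path computation. For each intermediate vertex k = 0, 1, …, 3, update dist[i][j] ← min(dist[i][j], dist[i][k] + dist[k][j]). The final matrix gives, for each (i, j), the minimum total weight of any directed path from i to j (possibly empty when i = j).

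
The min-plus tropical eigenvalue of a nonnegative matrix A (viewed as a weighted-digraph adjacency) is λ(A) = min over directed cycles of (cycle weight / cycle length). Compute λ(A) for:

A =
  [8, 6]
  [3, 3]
λ(A) = 3

Enumerate directed cycles and compute their means (weight / length). Sample:
  cycle 0 → 0: weight = 8, length = 1, mean = 8/1 ≈ 8.000
  cycle 1 → 1: weight = 3, length = 1, mean = 3/1 ≈ 3.000
  cycle 0 → 1 → 0: weight = 9, length = 2, mean = 9/2 ≈ 4.500
  cycle 1 → 0 → 1: weight = 9, length = 2, mean = 9/2 ≈ 4.500
Minimum mean = 3.000, attained e.g. along the cycle 1 → 1 with weight 3 and length 1. So λ(A) = 3/1 = 3.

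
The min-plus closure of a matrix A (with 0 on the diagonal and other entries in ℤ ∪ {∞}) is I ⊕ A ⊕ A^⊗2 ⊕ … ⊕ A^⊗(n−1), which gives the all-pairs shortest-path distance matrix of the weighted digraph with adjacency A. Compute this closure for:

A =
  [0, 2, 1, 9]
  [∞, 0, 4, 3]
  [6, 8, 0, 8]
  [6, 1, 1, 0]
Closure =
  [0, 2, 1, 5]
  [9, 0, 4, 3]
  [6, 8, 0, 8]
  [6, 1, 1, 0]

This is the Floyd-Warshall all-pairs shortest-path computation. For each intermediate vertex k = 0, 1, …, 3, update dist[i][j] ← min(dist[i][j], dist[i][k] + dist[k][j]). The final matrix gives, for each (i, j), the minimum total weight of any directed path from i to j (possibly empty when i = j).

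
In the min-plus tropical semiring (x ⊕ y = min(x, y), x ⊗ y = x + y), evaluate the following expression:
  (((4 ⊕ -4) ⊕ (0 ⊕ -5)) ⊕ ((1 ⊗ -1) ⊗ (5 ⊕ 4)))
(((4 ⊕ -4) ⊕ (0 ⊕ -5)) ⊕ ((1 ⊗ -1) ⊗ (5 ⊕ 4))) = -5

Expand innermost to outermost. Recall ⊕ takes the minimum of its arguments and ⊗ takes their sum. Working out the expression (((4 ⊕ -4) ⊕ (0 ⊕ -5)) ⊕ ((1 ⊗ -1) ⊗ (5 ⊕ 4))) gives -5.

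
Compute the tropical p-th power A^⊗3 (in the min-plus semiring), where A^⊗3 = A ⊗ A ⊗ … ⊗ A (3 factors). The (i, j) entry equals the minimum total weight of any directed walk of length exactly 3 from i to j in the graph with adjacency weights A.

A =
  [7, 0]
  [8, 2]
A^⊗3 =
  [10, 4]
  [12, 6]

Each entry (A^⊗3)_ij equals the minimum over all length-3 walks i = v_0 → v_1 → … → v_3 = j of Σ_t A[v_t][v_{t+1}]. For example, for (i, j) = (0, 1) we minimise over 4 possible intermediate vertex sequences; the minimum is 4, attained along the walk 0 → 1 → 1 → 1.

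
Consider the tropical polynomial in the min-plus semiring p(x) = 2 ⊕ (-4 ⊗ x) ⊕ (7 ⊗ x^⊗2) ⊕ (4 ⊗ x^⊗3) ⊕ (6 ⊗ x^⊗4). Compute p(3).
p(3) = -1

A tropical monomial a ⊗ x^⊗i evaluates to a + i · x. Evaluating each term at x = 3:
  Term 0 contributes 2 + 0 · 3 = 2
  Term 1 contributes -4 + 1 · 3 = -1
  Term 2 contributes 7 + 2 · 3 = 13
  Term 3 contributes 4 + 3 · 3 = 13
  Term 4 contributes 6 + 4 · 3 = 18
p(3) = ⊕ of these = min[2, -1, 13, 13, 18] = -1.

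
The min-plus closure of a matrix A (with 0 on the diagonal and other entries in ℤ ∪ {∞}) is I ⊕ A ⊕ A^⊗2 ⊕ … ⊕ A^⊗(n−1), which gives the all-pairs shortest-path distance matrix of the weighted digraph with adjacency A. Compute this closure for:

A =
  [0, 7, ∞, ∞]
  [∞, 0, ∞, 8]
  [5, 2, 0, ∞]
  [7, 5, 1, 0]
Closure =
  [0, 7, 16, 15]
  [14, 0, 9, 8]
  [5, 2, 0, 10]
  [6, 3, 1, 0]

This is the Floyd-Warshall all-pairs shortest-path computation. For each intermediate vertex k = 0, 1, …, 3, update dist[i][j] ← min(dist[i][j], dist[i][k] + dist[k][j]). The final matrix gives, for each (i, j), the minimum total weight of any directed path from i to j (possibly empty when i = j).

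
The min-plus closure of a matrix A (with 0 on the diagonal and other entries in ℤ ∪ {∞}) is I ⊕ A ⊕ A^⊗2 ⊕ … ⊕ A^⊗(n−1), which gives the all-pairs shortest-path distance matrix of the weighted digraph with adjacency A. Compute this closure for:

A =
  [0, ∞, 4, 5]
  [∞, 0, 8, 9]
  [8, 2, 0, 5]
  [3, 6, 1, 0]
Closure =
  [0, 6, 4, 5]
  [12, 0, 8, 9]
  [8, 2, 0, 5]
  [3, 3, 1, 0]

This is the Floyd-Warshall all-pairs shortest-path computation. For each intermediate vertex k = 0, 1, …, 3, update dist[i][j] ← min(dist[i][j], dist[i][k] + dist[k][j]). The final matrix gives, for each (i, j), the minimum total weight of any directed path from i to j (possibly empty when i = j).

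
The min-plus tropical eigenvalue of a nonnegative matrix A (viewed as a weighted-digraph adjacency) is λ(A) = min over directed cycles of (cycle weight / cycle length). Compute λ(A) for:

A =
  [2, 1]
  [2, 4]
λ(A) = 3/2

Enumerate directed cycles and compute their means (weight / length). Sample:
  cycle 0 → 0: weight = 2, length = 1, mean = 2/1 ≈ 2.000
  cycle 1 → 1: weight = 4, length = 1, mean = 4/1 ≈ 4.000
  cycle 0 → 1 → 0: weight = 3, length = 2, mean = 3/2 ≈ 1.500
  cycle 1 → 0 → 1: weight = 3, length = 2, mean = 3/2 ≈ 1.500
Minimum mean = 1.500, attained e.g. along the cycle 0 → 1 → 0 with weight 3 and length 2. So λ(A) = 3/2 = 3/2.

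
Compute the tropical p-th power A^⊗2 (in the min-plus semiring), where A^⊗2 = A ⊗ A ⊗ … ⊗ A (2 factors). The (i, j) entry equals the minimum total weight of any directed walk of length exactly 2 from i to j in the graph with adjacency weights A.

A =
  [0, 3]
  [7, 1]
A^⊗2 =
  [0, 3]
  [7, 2]

Each entry (A^⊗2)_ij equals the minimum over all length-2 walks i = v_0 → v_1 → … → v_2 = j of Σ_t A[v_t][v_{t+1}]. For example, for (i, j) = (0, 1) we minimise over 2 possible intermediate vertex sequences; the minimum is 3, attained along the walk 0 → 0 → 1.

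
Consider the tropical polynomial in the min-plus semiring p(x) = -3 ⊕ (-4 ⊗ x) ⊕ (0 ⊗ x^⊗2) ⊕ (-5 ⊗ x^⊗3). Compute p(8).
p(8) = -3

A tropical monomial a ⊗ x^⊗i evaluates to a + i · x. Evaluating each term at x = 8:
  Term 0 contributes -3 + 0 · 8 = -3
  Term 1 contributes -4 + 1 · 8 = 4
  Term 2 contributes 0 + 2 · 8 = 16
  Term 3 contributes -5 + 3 · 8 = 19
p(8) = ⊕ of these = min[-3, 4, 16, 19] = -3.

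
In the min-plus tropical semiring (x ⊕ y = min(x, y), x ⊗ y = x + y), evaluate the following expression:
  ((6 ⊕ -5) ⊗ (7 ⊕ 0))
((6 ⊕ -5) ⊗ (7 ⊕ 0)) = -5

Expand innermost to outermost. Recall ⊕ takes the minimum of its arguments and ⊗ takes their sum. Working out the expression ((6 ⊕ -5) ⊗ (7 ⊕ 0)) gives -5.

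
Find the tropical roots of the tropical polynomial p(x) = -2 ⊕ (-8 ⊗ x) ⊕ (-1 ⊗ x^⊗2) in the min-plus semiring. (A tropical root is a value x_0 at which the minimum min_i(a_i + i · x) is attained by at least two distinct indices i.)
Roots: {-7, 6}

Each tropical root is a break point of the lower envelope of the lines y = a_i + i · x (there are 3 lines, with slopes 0, 1, ..., 2). Only the lines that attain the minimum somewhere contribute to roots; other lines are dominated. Here the surviving (envelope) indices are i = 2, i = 1, i = 0.
Intersections between consecutive envelope lines give the roots: for adjacent envelope indices i < j the intersection is x = (a_i − a_j) / (j − i). Reading off the sorted break points: {-7, 6}.
Verification: at each break x_0, at least two indices attain the minimum of min_i(a_i + i · x_0).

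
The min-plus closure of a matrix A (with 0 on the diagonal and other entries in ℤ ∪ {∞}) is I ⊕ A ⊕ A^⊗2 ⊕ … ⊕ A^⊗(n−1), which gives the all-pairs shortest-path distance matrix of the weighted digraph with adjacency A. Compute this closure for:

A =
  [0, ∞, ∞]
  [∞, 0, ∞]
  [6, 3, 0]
Closure =
  [0, ∞, ∞]
  [∞, 0, ∞]
  [6, 3, 0]

This is the Floyd-Warshall all-pairs shortest-path computation. For each intermediate vertex k = 0, 1, …, 2, update dist[i][j] ← min(dist[i][j], dist[i][k] + dist[k][j]). The final matrix gives, for each (i, j), the minimum total weight of any directed path from i to j (possibly empty when i = j).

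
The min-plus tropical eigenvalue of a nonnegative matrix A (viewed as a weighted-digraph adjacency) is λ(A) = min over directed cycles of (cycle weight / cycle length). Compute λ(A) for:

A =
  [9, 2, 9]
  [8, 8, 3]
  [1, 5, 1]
λ(A) = 1

Enumerate directed cycles and compute their means (weight / length). Sample:
  cycle 0 → 0: weight = 9, length = 1, mean = 9/1 ≈ 9.000
  cycle 1 → 1: weight = 8, length = 1, mean = 8/1 ≈ 8.000
  cycle 2 → 2: weight = 1, length = 1, mean = 1/1 ≈ 1.000
  cycle 0 → 1 → 0: weight = 10, length = 2, mean = 10/2 ≈ 5.000
  cycle 0 → 2 → 0: weight = 10, length = 2, mean = 10/2 ≈ 5.000
  cycle 1 → 0 → 1: weight = 10, length = 2, mean = 10/2 ≈ 5.000
Minimum mean = 1.000, attained e.g. along the cycle 2 → 2 with weight 1 and length 1. So λ(A) = 1/1 = 1.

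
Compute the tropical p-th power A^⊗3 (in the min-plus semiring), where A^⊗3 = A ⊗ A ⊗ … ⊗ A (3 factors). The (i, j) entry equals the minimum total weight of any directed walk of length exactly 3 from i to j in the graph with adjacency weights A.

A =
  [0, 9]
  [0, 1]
A^⊗3 =
  [0, 9]
  [0, 3]

Each entry (A^⊗3)_ij equals the minimum over all length-3 walks i = v_0 → v_1 → … → v_3 = j of Σ_t A[v_t][v_{t+1}]. For example, for (i, j) = (0, 1) we minimise over 4 possible intermediate vertex sequences; the minimum is 9, attained along the walk 0 → 0 → 0 → 1.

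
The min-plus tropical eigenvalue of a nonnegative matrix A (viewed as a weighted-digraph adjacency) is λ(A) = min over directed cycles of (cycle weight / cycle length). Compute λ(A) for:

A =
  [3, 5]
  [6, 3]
λ(A) = 3

Enumerate directed cycles and compute their means (weight / length). Sample:
  cycle 0 → 0: weight = 3, length = 1, mean = 3/1 ≈ 3.000
  cycle 1 → 1: weight = 3, length = 1, mean = 3/1 ≈ 3.000
  cycle 0 → 1 → 0: weight = 11, length = 2, mean = 11/2 ≈ 5.500
  cycle 1 → 0 → 1: weight = 11, length = 2, mean = 11/2 ≈ 5.500
Minimum mean = 3.000, attained e.g. along the cycle 0 → 0 with weight 3 and length 1. So λ(A) = 3/1 = 3.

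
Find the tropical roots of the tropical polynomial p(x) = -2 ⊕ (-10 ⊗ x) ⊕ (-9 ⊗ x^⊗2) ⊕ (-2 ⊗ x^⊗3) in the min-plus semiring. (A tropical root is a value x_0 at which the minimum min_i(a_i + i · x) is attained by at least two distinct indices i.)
Roots: {-7, -1, 8}

Each tropical root is a break point of the lower envelope of the lines y = a_i + i · x (there are 4 lines, with slopes 0, 1, ..., 3). Only the lines that attain the minimum somewhere contribute to roots; other lines are dominated. Here the surviving (envelope) indices are i = 3, i = 2, i = 1, i = 0.
Intersections between consecutive envelope lines give the roots: for adjacent envelope indices i < j the intersection is x = (a_i − a_j) / (j − i). Reading off the sorted break points: {-7, -1, 8}.
Verification: at each break x_0, at least two indices attain the minimum of min_i(a_i + i · x_0).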